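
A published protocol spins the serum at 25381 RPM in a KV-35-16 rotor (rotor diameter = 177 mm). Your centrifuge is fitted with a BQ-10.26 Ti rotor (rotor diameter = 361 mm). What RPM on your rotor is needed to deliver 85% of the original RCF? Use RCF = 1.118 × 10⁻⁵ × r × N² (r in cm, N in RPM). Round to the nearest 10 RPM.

Original rotor: r = 177 mm / 2 = 88.5 mm = 8.85 cm
RCF = 1.118 × 10⁻⁵ × r × N²
RCF_original = 1.118 × 10⁻⁵ × 8.85 × (25381)² = 1.118 × 10⁻⁵ × 8.85 × 644,195,161 ≈ 63,738.6 × g
Target RCF = 0.85 × 63,738.6 ≈ 54,177.8 × g
Your rotor: r = 361 mm / 2 = 180.5 mm = 18.05 cm
54,177.8 = 1.118 × 10⁻⁵ × 18.05 × N²
N² = 54,177.8 / (20.1799 × 10⁻⁵) = 268,474,076
N ≈ √268,474,076 ≈ 16,385.2

≈ 16390 RPM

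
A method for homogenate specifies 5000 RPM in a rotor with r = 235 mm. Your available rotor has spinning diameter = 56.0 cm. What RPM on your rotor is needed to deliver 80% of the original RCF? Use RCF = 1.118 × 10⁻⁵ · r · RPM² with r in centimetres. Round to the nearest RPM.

≈ 4097 RPM

Original rotor: r = 235 mm = 23.5 cm
RCF_original = 1.118 × 10⁻⁵ × 23.5 × (5000)² = 1.118 × 10⁻⁵ × 23.5 × 25,000,000 ≈ 6,568.2 × g
Target RCF = 0.8 × 6,568.2 ≈ 5,254.6 × g
Your rotor: r = 56.0 / 2 = 28 cm
5,254.6 = 1.118 × 10⁻⁵ × 28 × N²
N² = 5,254.6 / (31.304 × 10⁻⁵) = 16,785,714
N ≈ √16,785,714 ≈ 4,097.0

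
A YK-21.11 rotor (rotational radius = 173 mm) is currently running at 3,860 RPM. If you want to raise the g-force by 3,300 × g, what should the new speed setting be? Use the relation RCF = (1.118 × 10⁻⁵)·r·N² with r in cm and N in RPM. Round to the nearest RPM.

N₂ ≈ 5653 RPM

r = 173 mm = 17.3 cm
Current RCF = 1.118 × 10⁻⁵ × 17.3 × (3860)² = 1.118 × 10⁻⁵ × 17.3 × 14,899,600 ≈ 2,881.8 × g
Target RCF = 2,881.8 + 3,300 = 6,181.8 × g
N² = 6,181.8 / (19.3414 × 10⁻⁵) = 31,961,492
N ≈ √31,961,492 ≈ 5,653.4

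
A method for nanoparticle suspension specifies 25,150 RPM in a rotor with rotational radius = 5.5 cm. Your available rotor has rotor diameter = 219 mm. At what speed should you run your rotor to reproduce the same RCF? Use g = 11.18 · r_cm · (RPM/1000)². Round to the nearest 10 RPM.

RCF = 11.18 × r × (N/1000)²
RCF_original = 11.18 × 5.5 × (25.15)² = 11.18 × 5.5 × 632.5225 ≈ 38,893.8 × g
Your rotor: r = 219 mm / 2 = 109.5 mm = 10.95 cm
38,893.8 = 11.18 × 10.95 × (N/1000)²
(N/1000)² = 38,893.8 / 122.421 = 317.7053
N = 1000 × √317.7053 ≈ 17,824.3

≈ 17820 RPM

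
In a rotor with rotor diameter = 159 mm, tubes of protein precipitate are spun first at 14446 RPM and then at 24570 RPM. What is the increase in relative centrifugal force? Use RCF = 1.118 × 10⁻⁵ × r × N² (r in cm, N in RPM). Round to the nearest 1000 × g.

r = 159 mm / 2 = 79.5 mm = 7.95 cm
RCF₁ = 1.118 × 10⁻⁵ × 7.95 × (14446)² = 1.118 × 10⁻⁵ × 7.95 × 208,686,916 ≈ 18,548.3 × g
RCF₂ = 1.118 × 10⁻⁵ × 7.95 × (24570)² = 1.118 × 10⁻⁵ × 7.95 × 603,684,900 ≈ 53,656.1 × g
Increase = 53,656.1 − 18,548.3 = 35,107.8

35000 ×g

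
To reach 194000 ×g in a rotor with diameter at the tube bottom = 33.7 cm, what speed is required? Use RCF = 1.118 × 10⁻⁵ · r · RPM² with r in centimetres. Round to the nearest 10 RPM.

≈ 32090 RPM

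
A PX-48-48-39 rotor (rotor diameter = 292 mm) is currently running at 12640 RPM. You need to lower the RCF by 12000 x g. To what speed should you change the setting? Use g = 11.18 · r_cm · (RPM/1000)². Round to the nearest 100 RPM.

r = 292 mm / 2 = 146 mm = 14.6 cm
Current RCF = 11.18 × 14.6 × (12.64)² = 11.18 × 14.6 × 159.7696 ≈ 26,078.9 × g
Target RCF = 26,078.9 − 12,000 = 14,078.9 × g
(N/1000)² = 14,078.9 / 163.228 = 86.25297
N = 1000 × √86.25297 ≈ 9,287.2

≈ 9300 RPM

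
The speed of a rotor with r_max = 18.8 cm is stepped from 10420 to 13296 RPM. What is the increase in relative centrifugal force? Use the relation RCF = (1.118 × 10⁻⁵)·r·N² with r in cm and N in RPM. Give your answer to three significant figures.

RCF₁ = 1.118 × 10⁻⁵ × 18.8 × (10420)² = 1.118 × 10⁻⁵ × 18.8 × 108,576,400 ≈ 22,821 × g
RCF₂ = 1.118 × 10⁻⁵ × 18.8 × (13296)² = 1.118 × 10⁻⁵ × 18.8 × 176,783,616 ≈ 37,157.1 × g
Increase = 37,157.1 − 22,821 = 14,336.1

14300 g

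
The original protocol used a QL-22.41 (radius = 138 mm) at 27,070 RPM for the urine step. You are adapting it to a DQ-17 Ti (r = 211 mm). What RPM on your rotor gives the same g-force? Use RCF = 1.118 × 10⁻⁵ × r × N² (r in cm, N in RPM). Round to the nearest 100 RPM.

Original rotor: r = 138 mm = 13.8 cm
RCF_original = 1.118 × 10⁻⁵ × 13.8 × (27070)² = 1.118 × 10⁻⁵ × 13.8 × 732,784,900 ≈ 113,057 × g
Your rotor: r = 211 mm = 21.1 cm
113,057 = 1.118 × 10⁻⁵ × 21.1 × N²
N² = 113,057 / (23.5898 × 10⁻⁵) = 479,262,224
N ≈ √479,262,224 ≈ 21,892.1

21900 RPM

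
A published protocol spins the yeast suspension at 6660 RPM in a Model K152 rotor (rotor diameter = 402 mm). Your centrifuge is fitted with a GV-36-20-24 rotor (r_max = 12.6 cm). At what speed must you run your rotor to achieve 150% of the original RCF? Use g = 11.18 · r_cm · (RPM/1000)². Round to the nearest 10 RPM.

Original rotor: r = 402 mm / 2 = 201 mm = 20.1 cm
RCF_original = 11.18 × 20.1 × (6.66)² = 11.18 × 20.1 × 44.3556 ≈ 9,967.5 × g
Target RCF = 1.5 × 9,967.5 ≈ 14,951.2 × g
14,951.2 = 11.18 × 12.6 × (N/1000)²
(N/1000)² = 14,951.2 / 140.868 = 106.1362
N = 1000 × √106.1362 ≈ 10,302.2

≈ 10300 RPM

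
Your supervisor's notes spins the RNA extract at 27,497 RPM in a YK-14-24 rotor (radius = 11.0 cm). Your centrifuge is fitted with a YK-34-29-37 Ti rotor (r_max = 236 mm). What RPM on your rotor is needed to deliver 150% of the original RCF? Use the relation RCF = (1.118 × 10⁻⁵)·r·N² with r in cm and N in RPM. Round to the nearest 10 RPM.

≈ 22990 RPM

RCF = 1.118 × 10⁻⁵ × r × N²
RCF_original = 1.118 × 10⁻⁵ × 11 × (27497)² = 1.118 × 10⁻⁵ × 11 × 756,085,009 ≈ 92,983.3 × g
Target RCF = 1.5 × 92,983.3 ≈ 139,475 × g
Your rotor: r = 236 mm = 23.6 cm
139,475 = 1.118 × 10⁻⁵ × 23.6 × N²
N² = 139,475 / (26.3848 × 10⁻⁵) = 528,618,750
N ≈ √528,618,750 ≈ 22,991.7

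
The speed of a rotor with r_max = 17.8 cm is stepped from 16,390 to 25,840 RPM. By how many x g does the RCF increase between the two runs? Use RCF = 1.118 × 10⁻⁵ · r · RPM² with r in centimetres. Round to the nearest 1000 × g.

RCF₁ = 1.118 × 10⁻⁵ × 17.8 × (16390)² = 1.118 × 10⁻⁵ × 17.8 × 268,632,100 ≈ 53,458.9 × g
RCF₂ = 1.118 × 10⁻⁵ × 17.8 × (25840)² = 1.118 × 10⁻⁵ × 17.8 × 667,705,600 ≈ 132,876.1 × g
Increase = 132,876.1 − 53,458.9 = 79,417.2

79000 x g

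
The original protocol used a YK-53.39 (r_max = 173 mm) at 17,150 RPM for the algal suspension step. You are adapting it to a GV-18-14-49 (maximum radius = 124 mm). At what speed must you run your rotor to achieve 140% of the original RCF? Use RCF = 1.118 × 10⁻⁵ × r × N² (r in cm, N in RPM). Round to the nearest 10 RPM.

Original rotor: r = 173 mm = 17.3 cm
RCF_original = 1.118 × 10⁻⁵ × 17.3 × (17150)² = 1.118 × 10⁻⁵ × 17.3 × 294,122,500 ≈ 56,887.4 × g
Target RCF = 1.4 × 56,887.4 ≈ 79,642.4 × g
Your rotor: r = 124 mm = 12.4 cm
79,642.4 = 1.118 × 10⁻⁵ × 12.4 × N²
N² = 79,642.4 / (13.8632 × 10⁻⁵) = 574,487,853
N ≈ √574,487,853 ≈ 23,968.5

23970 RPM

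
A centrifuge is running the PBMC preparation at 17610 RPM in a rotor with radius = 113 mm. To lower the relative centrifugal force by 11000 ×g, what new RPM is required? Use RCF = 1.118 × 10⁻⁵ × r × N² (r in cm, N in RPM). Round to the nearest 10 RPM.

14930 RPM

r = 113 mm = 11.3 cm
Current RCF = 1.118 × 10⁻⁵ × 11.3 × (17610)² = 1.118 × 10⁻⁵ × 11.3 × 310,112,100 ≈ 39,177.7 × g
Target RCF = 39,177.7 − 11,000 = 28,177.7 × g
N² = 28,177.7 / (12.6334 × 10⁻⁵) = 223,041,303
N ≈ √223,041,303 ≈ 14,934.6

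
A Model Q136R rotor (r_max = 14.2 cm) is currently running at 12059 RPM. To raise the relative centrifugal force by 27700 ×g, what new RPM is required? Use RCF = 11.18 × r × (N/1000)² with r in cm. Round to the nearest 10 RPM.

≈ 17890 RPM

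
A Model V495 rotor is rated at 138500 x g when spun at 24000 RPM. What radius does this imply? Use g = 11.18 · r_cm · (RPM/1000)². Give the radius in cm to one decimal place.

r ≈ 21.5 cm

138500 = 11.18 × r × (24)²
r = 138500 / (11.18 × 576) = 138500 / 6439.68 ≈ 21.507 cm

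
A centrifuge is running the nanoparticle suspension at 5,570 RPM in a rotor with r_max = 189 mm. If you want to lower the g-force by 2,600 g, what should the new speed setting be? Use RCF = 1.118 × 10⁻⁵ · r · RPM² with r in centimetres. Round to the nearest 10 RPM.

N₂ ≈ 4330 RPM

r = 189 mm = 18.9 cm
Current RCF = 1.118 × 10⁻⁵ × 18.9 × (5570)² = 1.118 × 10⁻⁵ × 18.9 × 31,024,900 ≈ 6,555.6 × g
Target RCF = 6,555.6 − 2,600 = 3,955.6 × g
N² = 3,955.6 / (21.1302 × 10⁻⁵) = 18,720,126
N ≈ √18,720,126 ≈ 4,326.7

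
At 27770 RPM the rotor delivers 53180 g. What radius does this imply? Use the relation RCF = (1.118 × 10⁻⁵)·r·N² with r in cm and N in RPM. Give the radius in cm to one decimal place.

r ≈ 6.2 cm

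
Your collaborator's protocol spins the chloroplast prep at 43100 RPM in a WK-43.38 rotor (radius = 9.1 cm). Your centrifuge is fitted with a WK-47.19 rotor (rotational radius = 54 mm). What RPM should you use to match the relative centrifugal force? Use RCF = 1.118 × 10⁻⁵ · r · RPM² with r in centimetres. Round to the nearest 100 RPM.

≈ 56000 RPM

RCF_original = 1.118 × 10⁻⁵ × 9.1 × (43100)² = 1.118 × 10⁻⁵ × 9.1 × 1,857,610,000 ≈ 188,989.5 × g
Your rotor: r = 54 mm = 5.4 cm
188,989.5 = 1.118 × 10⁻⁵ × 5.4 × N²
N² = 188,989.5 / (6.0372 × 10⁻⁵) = 3,130,416,418
N ≈ √3,130,416,418 ≈ 55,950.1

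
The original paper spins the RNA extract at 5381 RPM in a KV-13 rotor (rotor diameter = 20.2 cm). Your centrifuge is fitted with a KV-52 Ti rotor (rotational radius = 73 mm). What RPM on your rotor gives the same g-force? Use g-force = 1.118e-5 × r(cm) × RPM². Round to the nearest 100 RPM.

Original rotor: r = 20.2 / 2 = 10.1 cm
RCF = 1.118 × 10⁻⁵ × r × N²
RCF_original = 1.118 × 10⁻⁵ × 10.1 × (5381)² = 1.118 × 10⁻⁵ × 10.1 × 28,955,161 ≈ 3,269.6 × g
Your rotor: r = 73 mm = 7.3 cm
3,269.6 = 1.118 × 10⁻⁵ × 7.3 × N²
N² = 3,269.6 / (8.1614 × 10⁻⁵) = 40,061,754
N ≈ √40,061,754 ≈ 6,329.4

≈ 6300 RPM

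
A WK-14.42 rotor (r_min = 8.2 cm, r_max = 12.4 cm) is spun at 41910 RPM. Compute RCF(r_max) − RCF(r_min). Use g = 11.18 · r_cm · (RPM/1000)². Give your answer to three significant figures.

RCF_max = 11.18 × 12.4 × (41.91)² = 11.18 × 12.4 × 1,756.4481 ≈ 243,499.9 × g
RCF_min = 11.18 × 8.2 × (41.91)² = 11.18 × 8.2 × 1,756.4481 ≈ 161,024.1 × g
ΔRCF = 243,499.9 − 161,024.1 = 82,475.8

≈ 82500 × g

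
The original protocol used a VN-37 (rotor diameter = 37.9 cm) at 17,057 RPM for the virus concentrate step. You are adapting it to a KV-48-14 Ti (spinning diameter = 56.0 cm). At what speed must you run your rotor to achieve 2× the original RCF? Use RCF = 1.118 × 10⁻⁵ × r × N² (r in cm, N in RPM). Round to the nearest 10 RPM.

≈ 19840 RPM

Original rotor: r = 37.9 / 2 = 18.95 cm
RCF_original = 1.118 × 10⁻⁵ × 18.95 × (17057)² = 1.118 × 10⁻⁵ × 18.95 × 290,941,249 ≈ 61,639.1 × g
Target RCF = 2 × 61,639.1 ≈ 123,278.2 × g
Your rotor: r = 56.0 / 2 = 28 cm
123,278.2 = 1.118 × 10⁻⁵ × 28 × N²
N² = 123,278.2 / (31.304 × 10⁻⁵) = 393,809,737
N ≈ √393,809,737 ≈ 19,844.6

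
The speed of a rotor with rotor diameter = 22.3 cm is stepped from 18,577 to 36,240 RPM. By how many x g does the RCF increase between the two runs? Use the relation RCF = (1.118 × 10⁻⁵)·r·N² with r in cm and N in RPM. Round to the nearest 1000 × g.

≈ 121000 x g

r = 22.3 / 2 = 11.15 cm
RCF₁ = 1.118 × 10⁻⁵ × 11.15 × (18577)² = 1.118 × 10⁻⁵ × 11.15 × 345,104,929 ≈ 43,019.7 × g
RCF₂ = 1.118 × 10⁻⁵ × 11.15 × (36240)² = 1.118 × 10⁻⁵ × 11.15 × 1,313,337,600 ≈ 163,716.7 × g
Increase = 163,716.7 − 43,019.7 = 120,697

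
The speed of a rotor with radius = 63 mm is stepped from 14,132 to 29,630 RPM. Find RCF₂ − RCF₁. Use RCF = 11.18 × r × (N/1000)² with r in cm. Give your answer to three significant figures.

≈ 47800 g

r = 63 mm = 6.3 cm
RCF₁ = 11.18 × 6.3 × (14.132)² = 11.18 × 6.3 × 199.713424 ≈ 14,066.6 × g
RCF₂ = 11.18 × 6.3 × (29.63)² = 11.18 × 6.3 × 877.9369 ≈ 61,836.6 × g
Increase = 61,836.6 − 14,066.6 = 47,770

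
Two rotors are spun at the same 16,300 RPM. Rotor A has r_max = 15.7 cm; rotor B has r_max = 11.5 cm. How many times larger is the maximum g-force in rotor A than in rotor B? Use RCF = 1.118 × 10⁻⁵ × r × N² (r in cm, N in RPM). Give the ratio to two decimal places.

At fixed N, RCF ∝ r, so RCF_A/RCF_B = r_A/r_B = 15.7 / 11.5 = 1.3652.

1.37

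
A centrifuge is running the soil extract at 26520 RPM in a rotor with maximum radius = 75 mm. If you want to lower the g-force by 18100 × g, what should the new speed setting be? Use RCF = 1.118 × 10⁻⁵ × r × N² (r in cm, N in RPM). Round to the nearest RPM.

r = 75 mm = 7.5 cm
Current RCF = 1.118 × 10⁻⁵ × 7.5 × (26520)² = 1.118 × 10⁻⁵ × 7.5 × 703,310,400 ≈ 58,972.6 × g
Target RCF = 58,972.6 − 18,100 = 40,872.6 × g
N² = 40,872.6 / (8.385 × 10⁻⁵) = 487,449,016
N ≈ √487,449,016 ≈ 22,078.2

≈ 22078 RPM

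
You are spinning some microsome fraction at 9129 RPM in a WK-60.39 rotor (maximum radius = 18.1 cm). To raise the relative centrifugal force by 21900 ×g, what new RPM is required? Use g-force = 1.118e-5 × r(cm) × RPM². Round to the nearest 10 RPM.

Current RCF = 1.118 × 10⁻⁵ × 18.1 × (9129)² = 1.118 × 10⁻⁵ × 18.1 × 83,338,641 ≈ 16,864.2 × g
Target RCF = 16,864.2 + 21,900 = 38,764.2 × g
N² = 38,764.2 / (20.2358 × 10⁻⁵) = 191,562,478
N ≈ √191,562,478 ≈ 13,840.6

≈ 13840 RPM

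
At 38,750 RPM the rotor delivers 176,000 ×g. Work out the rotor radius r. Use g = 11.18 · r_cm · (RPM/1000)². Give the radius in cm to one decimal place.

r ≈ 10.5 cm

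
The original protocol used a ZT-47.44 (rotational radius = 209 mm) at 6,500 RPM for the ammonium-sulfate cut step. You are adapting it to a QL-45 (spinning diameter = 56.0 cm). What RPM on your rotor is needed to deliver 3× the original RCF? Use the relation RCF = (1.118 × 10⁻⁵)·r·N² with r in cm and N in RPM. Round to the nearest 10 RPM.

Original rotor: r = 209 mm = 20.9 cm
RCF = 1.118 × 10⁻⁵ × r × N²
RCF_original = 1.118 × 10⁻⁵ × 20.9 × (6500)² = 1.118 × 10⁻⁵ × 20.9 × 42,250,000 ≈ 9,872.2 × g
Target RCF = 3 × 9,872.2 ≈ 29,616.6 × g
Your rotor: r = 56.0 / 2 = 28 cm
29,616.6 = 1.118 × 10⁻⁵ × 28 × N²
N² = 29,616.6 / (31.304 × 10⁻⁵) = 94,609,635
N ≈ √94,609,635 ≈ 9,726.7

9730 RPM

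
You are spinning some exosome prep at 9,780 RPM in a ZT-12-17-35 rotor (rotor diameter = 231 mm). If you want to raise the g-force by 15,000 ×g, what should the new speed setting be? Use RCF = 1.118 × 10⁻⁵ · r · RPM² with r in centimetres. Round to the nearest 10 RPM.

r = 231 mm / 2 = 115.5 mm = 11.55 cm
Current RCF = 1.118 × 10⁻⁵ × 11.55 × (9780)² = 1.118 × 10⁻⁵ × 11.55 × 95,648,400 ≈ 12,351 × g
Target RCF = 12,351 + 15,000 = 27,351 × g
N² = 27,351 / (12.9129 × 10⁻⁵) = 211,811,444
N ≈ √211,811,444 ≈ 14,553.7

≈ 14550 RPM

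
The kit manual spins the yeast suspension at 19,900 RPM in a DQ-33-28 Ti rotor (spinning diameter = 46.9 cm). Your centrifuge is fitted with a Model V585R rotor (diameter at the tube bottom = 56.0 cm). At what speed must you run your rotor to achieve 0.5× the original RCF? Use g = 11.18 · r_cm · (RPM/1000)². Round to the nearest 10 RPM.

12880 RPM

Original rotor: r = 46.9 / 2 = 23.45 cm
RCF_original = 11.18 × 23.45 × (19.9)² = 11.18 × 23.45 × 396.01 ≈ 103,822.3 × g
Target RCF = 0.5 × 103,822.3 ≈ 51,911.2 × g
Your rotor: r = 56.0 / 2 = 28 cm
51,911.2 = 11.18 × 28 × (N/1000)²
(N/1000)² = 51,911.2 / 313.04 = 165.8293
N = 1000 × √165.8293 ≈ 12,877.5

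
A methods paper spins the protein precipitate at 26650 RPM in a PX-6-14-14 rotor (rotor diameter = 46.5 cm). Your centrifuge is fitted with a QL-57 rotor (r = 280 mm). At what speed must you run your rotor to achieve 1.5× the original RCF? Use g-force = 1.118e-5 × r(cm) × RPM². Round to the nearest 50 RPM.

Original rotor: r = 46.5 / 2 = 23.25 cm
RCF = 1.118 × 10⁻⁵ × r × N²
RCF_original = 1.118 × 10⁻⁵ × 23.25 × (26650)² = 1.118 × 10⁻⁵ × 23.25 × 710,222,500 ≈ 184,611.7 × g
Target RCF = 1.5 × 184,611.7 ≈ 276,917.6 × g
Your rotor: r = 280 mm = 28.0 cm
276,917.6 = 1.118 × 10⁻⁵ × 28 × N²
N² = 276,917.6 / (31.304 × 10⁻⁵) = 884,607,718
N ≈ √884,607,718 ≈ 29,742.4

≈ 29750 RPM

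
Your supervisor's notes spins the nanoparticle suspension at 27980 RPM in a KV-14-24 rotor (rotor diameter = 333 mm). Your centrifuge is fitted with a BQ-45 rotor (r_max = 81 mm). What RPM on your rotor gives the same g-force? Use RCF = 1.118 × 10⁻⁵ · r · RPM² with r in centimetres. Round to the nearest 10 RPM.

≈ 40120 RPM

Original rotor: r = 333 mm / 2 = 166.5 mm = 16.65 cm
RCF = 1.118 × 10⁻⁵ × r × N²
RCF_original = 1.118 × 10⁻⁵ × 16.65 × (27980)² = 1.118 × 10⁻⁵ × 16.65 × 782,880,400 ≈ 145,730.8 × g
Your rotor: r = 81 mm = 8.1 cm
145,730.8 = 1.118 × 10⁻⁵ × 8.1 × N²
N² = 145,730.8 / (9.0558 × 10⁻⁵) = 1,609,253,738
N ≈ √1,609,253,738 ≈ 40,115.5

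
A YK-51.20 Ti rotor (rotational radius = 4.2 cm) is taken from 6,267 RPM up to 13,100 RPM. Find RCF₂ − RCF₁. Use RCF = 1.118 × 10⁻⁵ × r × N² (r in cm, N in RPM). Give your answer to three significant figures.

≈ 6210 x g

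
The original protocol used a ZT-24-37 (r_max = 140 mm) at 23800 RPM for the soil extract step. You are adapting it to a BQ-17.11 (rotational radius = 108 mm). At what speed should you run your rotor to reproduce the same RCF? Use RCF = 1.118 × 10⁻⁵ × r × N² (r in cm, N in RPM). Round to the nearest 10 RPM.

Original rotor: r = 140 mm = 14.0 cm
RCF = 1.118 × 10⁻⁵ × r × N²
RCF_original = 1.118 × 10⁻⁵ × 14 × (23800)² = 1.118 × 10⁻⁵ × 14 × 566,440,000 ≈ 88,659.2 × g
Your rotor: r = 108 mm = 10.8 cm
88,659.2 = 1.118 × 10⁻⁵ × 10.8 × N²
N² = 88,659.2 / (12.0744 × 10⁻⁵) = 734,274,167
N ≈ √734,274,167 ≈ 27,097.5

≈ 27100 RPM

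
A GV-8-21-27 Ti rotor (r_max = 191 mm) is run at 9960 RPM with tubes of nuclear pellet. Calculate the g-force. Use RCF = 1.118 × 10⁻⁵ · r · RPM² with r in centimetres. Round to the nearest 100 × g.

RCF ≈ 21200 × g

r = 191 mm = 19.1 cm
RCF = 1.118 × 10⁻⁵ × r × N²
RCF = 1.118 × 10⁻⁵ × 19.1 × (9960)² = 1.118 × 10⁻⁵ × 19.1 × 99,201,600 ≈ 21,183.3 × g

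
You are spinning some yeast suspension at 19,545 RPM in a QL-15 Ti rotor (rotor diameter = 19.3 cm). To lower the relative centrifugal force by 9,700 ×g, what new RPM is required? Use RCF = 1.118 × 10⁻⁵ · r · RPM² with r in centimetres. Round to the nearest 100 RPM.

r = 19.3 / 2 = 9.65 cm
Current RCF = 1.118 × 10⁻⁵ × 9.65 × (19545)² = 1.118 × 10⁻⁵ × 9.65 × 382,007,025 ≈ 41,213.6 × g
Target RCF = 41,213.6 − 9,700 = 31,513.6 × g
N² = 31,513.6 / (10.7887 × 10⁻⁵) = 292,098,214
N ≈ √292,098,214 ≈ 17,090.9

N₂ ≈ 17100 RPM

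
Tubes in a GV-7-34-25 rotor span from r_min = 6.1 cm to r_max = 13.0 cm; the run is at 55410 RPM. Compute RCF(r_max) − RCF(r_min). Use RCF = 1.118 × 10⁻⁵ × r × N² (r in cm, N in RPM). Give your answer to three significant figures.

237000 ×g

RCF_max = 1.118 × 10⁻⁵ × 13 × (55410)² = 1.118 × 10⁻⁵ × 13 × 3,070,268,100 ≈ 446,232.8 × g
RCF_min = 1.118 × 10⁻⁵ × 6.1 × (55410)² = 1.118 × 10⁻⁵ × 6.1 × 3,070,268,100 ≈ 209,386.1 × g
ΔRCF = 446,232.8 − 209,386.1 = 236,846.7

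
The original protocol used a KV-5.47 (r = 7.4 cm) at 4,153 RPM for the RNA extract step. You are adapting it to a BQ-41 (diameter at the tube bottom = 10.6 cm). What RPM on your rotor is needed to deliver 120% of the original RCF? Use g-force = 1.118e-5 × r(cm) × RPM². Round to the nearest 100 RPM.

RCF_original = 1.118 × 10⁻⁵ × 7.4 × (4153)² = 1.118 × 10⁻⁵ × 7.4 × 17,247,409 ≈ 1,426.9 × g
Target RCF = 1.2 × 1,426.9 ≈ 1,712.3 × g
Your rotor: r = 10.6 / 2 = 5.3 cm
1,712.3 = 1.118 × 10⁻⁵ × 5.3 × N²
N² = 1,712.3 / (5.9254 × 10⁻⁵) = 28,897,627
N ≈ √28,897,627 ≈ 5,375.7

≈ 5400 RPM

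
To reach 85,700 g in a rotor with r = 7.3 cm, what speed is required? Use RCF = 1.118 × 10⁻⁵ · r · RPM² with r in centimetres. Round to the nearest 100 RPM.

≈ 32400 RPM

85,700 = 1.118 × 10⁻⁵ × 7.3 × N²
N² = 85,700 / (8.1614 × 10⁻⁵) = 1,050,064,940
N ≈ √1,050,064,940 ≈ 32,404.7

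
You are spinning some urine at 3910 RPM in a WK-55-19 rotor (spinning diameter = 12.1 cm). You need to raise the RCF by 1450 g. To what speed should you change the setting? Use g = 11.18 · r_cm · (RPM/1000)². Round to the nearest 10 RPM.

6060 RPM

r = 12.1 / 2 = 6.05 cm
Current RCF = 11.18 × 6.05 × (3.91)² = 11.18 × 6.05 × 15.2881 ≈ 1,034.1 × g
Target RCF = 1,034.1 + 1,450 = 2,484.1 × g
(N/1000)² = 2,484.1 / 67.639 = 36.72585
N = 1000 × √36.72585 ≈ 6,060.2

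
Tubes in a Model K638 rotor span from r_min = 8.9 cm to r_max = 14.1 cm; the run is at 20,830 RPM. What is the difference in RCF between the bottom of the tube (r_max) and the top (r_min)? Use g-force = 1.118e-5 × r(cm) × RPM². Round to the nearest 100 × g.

ΔRCF = 1.118 × 10⁻⁵ × (r_max − r_min) × N² = 1.118 × 10⁻⁵ × 5.2 × 433,888,900 ≈ 25,224.6

ΔRCF ≈ 25200 ×g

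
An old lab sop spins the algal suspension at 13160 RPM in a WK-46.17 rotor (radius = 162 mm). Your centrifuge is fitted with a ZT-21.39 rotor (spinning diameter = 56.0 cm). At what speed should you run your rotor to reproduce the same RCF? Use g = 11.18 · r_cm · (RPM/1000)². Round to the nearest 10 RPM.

≈ 10010 RPM

Original rotor: r = 162 mm = 16.2 cm
RCF_original = 11.18 × 16.2 × (13.16)² = 11.18 × 16.2 × 173.1856 ≈ 31,366.7 × g
Your rotor: r = 56.0 / 2 = 28 cm
31,366.7 = 11.18 × 28 × (N/1000)²
(N/1000)² = 31,366.7 / 313.04 = 100.2003
N = 1000 × √100.2003 ≈ 10,010.0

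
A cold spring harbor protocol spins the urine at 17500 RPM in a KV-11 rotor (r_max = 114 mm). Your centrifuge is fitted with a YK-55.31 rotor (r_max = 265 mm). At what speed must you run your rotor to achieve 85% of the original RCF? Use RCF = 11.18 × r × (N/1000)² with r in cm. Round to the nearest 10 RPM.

10580 RPM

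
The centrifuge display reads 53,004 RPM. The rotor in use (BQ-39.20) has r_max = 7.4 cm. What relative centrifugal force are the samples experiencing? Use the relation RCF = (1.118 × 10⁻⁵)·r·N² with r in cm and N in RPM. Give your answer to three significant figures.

RCF = 1.118 × 10⁻⁵ × 7.4 × (53004)² = 1.118 × 10⁻⁵ × 7.4 × 2,809,424,016 ≈ 232,429.3 × g

≈ 232000 x g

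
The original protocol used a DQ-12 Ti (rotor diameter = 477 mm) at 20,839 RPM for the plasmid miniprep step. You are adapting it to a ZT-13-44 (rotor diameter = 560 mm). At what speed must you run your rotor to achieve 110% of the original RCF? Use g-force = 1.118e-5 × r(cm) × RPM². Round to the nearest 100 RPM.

Original rotor: r = 477 mm / 2 = 238.5 mm = 23.85 cm
RCF_original = 1.118 × 10⁻⁵ × 23.85 × (20839)² = 1.118 × 10⁻⁵ × 23.85 × 434,263,921 ≈ 115,793.4 × g
Target RCF = 1.1 × 115,793.4 ≈ 127,372.7 × g
Your rotor: r = 560 mm / 2 = 280 mm = 28 cm
127,372.7 = 1.118 × 10⁻⁵ × 28 × N²
N² = 127,372.7 / (31.304 × 10⁻⁵) = 406,889,535
N ≈ √406,889,535 ≈ 20,171.5

20200 RPM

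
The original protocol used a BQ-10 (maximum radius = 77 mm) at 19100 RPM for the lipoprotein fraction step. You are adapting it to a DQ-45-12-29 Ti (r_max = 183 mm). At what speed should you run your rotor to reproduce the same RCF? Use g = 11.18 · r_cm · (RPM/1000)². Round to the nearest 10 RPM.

12390 RPM

Original rotor: r = 77 mm = 7.7 cm
RCF = 11.18 × r × (N/1000)²
RCF_original = 11.18 × 7.7 × (19.1)² = 11.18 × 7.7 × 364.81 ≈ 31,405 × g
Your rotor: r = 183 mm = 18.3 cm
31,405 = 11.18 × 18.3 × (N/1000)²
(N/1000)² = 31,405 / 204.594 = 153.4991
N = 1000 × √153.4991 ≈ 12,389.5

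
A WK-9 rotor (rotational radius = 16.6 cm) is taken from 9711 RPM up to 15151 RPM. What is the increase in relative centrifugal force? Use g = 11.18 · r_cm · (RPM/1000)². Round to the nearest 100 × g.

RCF₁ = 11.18 × 16.6 × (9.711)² = 11.18 × 16.6 × 94.303521 ≈ 17,501.6 × g
RCF₂ = 11.18 × 16.6 × (15.151)² = 11.18 × 16.6 × 229.552801 ≈ 42,602.2 × g
Increase = 42,602.2 − 17,501.6 = 25,100.6

25100 × g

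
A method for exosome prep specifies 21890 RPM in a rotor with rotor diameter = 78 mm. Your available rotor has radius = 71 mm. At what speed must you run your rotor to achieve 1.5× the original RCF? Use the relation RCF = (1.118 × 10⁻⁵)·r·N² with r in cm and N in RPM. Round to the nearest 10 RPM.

≈ 19870 RPM

Original rotor: r = 78 mm / 2 = 39 mm = 3.9 cm
RCF_original = 1.118 × 10⁻⁵ × 3.9 × (21890)² = 1.118 × 10⁻⁵ × 3.9 × 479,172,100 ≈ 20,892.9 × g
Target RCF = 1.5 × 20,892.9 ≈ 31,339.4 × g
Your rotor: r = 71 mm = 7.1 cm
31,339.4 = 1.118 × 10⁻⁵ × 7.1 × N²
N² = 31,339.4 / (7.9378 × 10⁻⁵) = 394,812,165
N ≈ √394,812,165 ≈ 19,869.9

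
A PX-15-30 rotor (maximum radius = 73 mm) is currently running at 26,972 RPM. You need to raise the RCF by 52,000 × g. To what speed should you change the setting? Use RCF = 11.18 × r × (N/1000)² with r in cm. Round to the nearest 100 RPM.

r = 73 mm = 7.3 cm
Current RCF = 11.18 × 7.3 × (26.972)² = 11.18 × 7.3 × 727.488784 ≈ 59,373.3 × g
Target RCF = 59,373.3 + 52,000 = 111,373.3 × g
(N/1000)² = 111,373.3 / 81.614 = 1364.635
N = 1000 × √1364.635 ≈ 36,941.0

≈ 36900 RPM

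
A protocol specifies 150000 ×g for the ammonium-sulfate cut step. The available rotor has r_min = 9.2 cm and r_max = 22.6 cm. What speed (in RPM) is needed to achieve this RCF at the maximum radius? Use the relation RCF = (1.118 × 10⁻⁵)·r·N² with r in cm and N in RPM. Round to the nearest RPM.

Use r_max = 22.6 cm.
150,000 = 1.118 × 10⁻⁵ × 22.6 × N²
N² = 150,000 / (25.2668 × 10⁻⁵) = 593,664,413
N ≈ √593,664,413 ≈ 24,365.2

≈ 24365 RPM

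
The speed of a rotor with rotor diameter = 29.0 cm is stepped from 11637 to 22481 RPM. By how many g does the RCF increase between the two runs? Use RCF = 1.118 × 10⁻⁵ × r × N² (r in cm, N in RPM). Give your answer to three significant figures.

≈ 60000 g

r = 29.0 / 2 = 14.5 cm
RCF₁ = 1.118 × 10⁻⁵ × 14.5 × (11637)² = 1.118 × 10⁻⁵ × 14.5 × 135,419,769 ≈ 21,952.9 × g
RCF₂ = 1.118 × 10⁻⁵ × 14.5 × (22481)² = 1.118 × 10⁻⁵ × 14.5 × 505,395,361 ≈ 81,929.6 × g
Increase = 81,929.6 − 21,952.9 = 59,976.7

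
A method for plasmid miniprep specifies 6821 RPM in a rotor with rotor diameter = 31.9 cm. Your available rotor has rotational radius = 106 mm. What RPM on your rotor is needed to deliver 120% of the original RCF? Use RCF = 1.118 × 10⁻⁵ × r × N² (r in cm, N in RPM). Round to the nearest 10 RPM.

Original rotor: r = 31.9 / 2 = 15.95 cm
RCF_original = 1.118 × 10⁻⁵ × 15.95 × (6821)² = 1.118 × 10⁻⁵ × 15.95 × 46,526,041 ≈ 8,296.6 × g
Target RCF = 1.2 × 8,296.6 ≈ 9,955.9 × g
Your rotor: r = 106 mm = 10.6 cm
9,955.9 = 1.118 × 10⁻⁵ × 10.6 × N²
N² = 9,955.9 / (11.8508 × 10⁻⁵) = 84,010,362
N ≈ √84,010,362 ≈ 9,165.7

9170 RPM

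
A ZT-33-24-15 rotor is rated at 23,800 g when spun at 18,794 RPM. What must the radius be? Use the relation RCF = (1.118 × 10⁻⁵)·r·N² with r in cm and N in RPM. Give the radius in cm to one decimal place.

≈ 6.0 cm

23800 = 1.118 × 10⁻⁵ × r × (18794)²
r = 23800 / (1.118 × 10⁻⁵ × 353,214,436) = 23800 / 3948.937 ≈ 6.027 cm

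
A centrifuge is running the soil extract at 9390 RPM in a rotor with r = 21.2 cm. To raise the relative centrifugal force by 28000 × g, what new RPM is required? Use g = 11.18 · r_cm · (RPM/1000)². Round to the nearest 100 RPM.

Current RCF = 11.18 × 21.2 × (9.39)² = 11.18 × 21.2 × 88.1721 ≈ 20,898.2 × g
Target RCF = 20,898.2 + 28,000 = 48,898.2 × g
(N/1000)² = 48,898.2 / 237.016 = 206.3076
N = 1000 × √206.3076 ≈ 14,363.4

N₂ ≈ 14400 RPM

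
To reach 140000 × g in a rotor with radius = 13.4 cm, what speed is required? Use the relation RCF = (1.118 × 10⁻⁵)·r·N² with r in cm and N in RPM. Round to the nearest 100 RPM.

140,000 = 1.118 × 10⁻⁵ × 13.4 × N²
N² = 140,000 / (14.9812 × 10⁻⁵) = 934,504,579
N ≈ √934,504,579 ≈ 30,569.7

N ≈ 30600 RPM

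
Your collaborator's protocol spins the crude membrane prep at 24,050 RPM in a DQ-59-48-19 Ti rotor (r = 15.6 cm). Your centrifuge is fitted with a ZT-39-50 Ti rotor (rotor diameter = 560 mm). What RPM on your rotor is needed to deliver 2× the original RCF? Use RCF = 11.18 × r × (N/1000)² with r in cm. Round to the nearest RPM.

RCF = 11.18 × r × (N/1000)²
RCF_original = 11.18 × 15.6 × (24.05)² = 11.18 × 15.6 × 578.4025 ≈ 100,878 × g
Target RCF = 2 × 100,878 ≈ 201,756 × g
Your rotor: r = 560 mm / 2 = 280 mm = 28 cm
201,756 = 11.18 × 28 × (N/1000)²
(N/1000)² = 201,756 / 313.04 = 644.5055
N = 1000 × √644.5055 ≈ 25,387.1

25387 RPM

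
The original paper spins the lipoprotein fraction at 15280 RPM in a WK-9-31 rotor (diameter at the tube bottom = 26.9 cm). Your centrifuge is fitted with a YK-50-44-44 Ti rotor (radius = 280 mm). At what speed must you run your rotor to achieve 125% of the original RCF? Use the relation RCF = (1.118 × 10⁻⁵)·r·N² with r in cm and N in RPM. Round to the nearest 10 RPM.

Original rotor: r = 26.9 / 2 = 13.45 cm
RCF_original = 1.118 × 10⁻⁵ × 13.45 × (15280)² = 1.118 × 10⁻⁵ × 13.45 × 233,478,400 ≈ 35,108.4 × g
Target RCF = 1.25 × 35,108.4 ≈ 43,885.5 × g
Your rotor: r = 280 mm = 28.0 cm
43,885.5 = 1.118 × 10⁻⁵ × 28 × N²
N² = 43,885.5 / (31.304 × 10⁻⁵) = 140,191,349
N ≈ √140,191,349 ≈ 11,840.2

11840 RPM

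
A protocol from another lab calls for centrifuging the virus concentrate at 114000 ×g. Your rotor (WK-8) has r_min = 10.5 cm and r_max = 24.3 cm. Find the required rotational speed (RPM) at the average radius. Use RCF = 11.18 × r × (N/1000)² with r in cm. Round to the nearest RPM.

r_avg = (10.5 + 24.3) / 2 = 17.4 cm
RCF = 11.18 × r × (N/1000)²
114,000 = 11.18 × 17.4 × (N/1000)²
(N/1000)² = 114,000 / 194.532 = 586.0218
N = 1000 × √586.0218 ≈ 24,207.9

≈ 24208 RPM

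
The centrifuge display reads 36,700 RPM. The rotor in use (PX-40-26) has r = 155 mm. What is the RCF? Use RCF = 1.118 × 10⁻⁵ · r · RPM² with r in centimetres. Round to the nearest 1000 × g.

r = 155 mm = 15.5 cm
RCF = 1.118 × 10⁻⁵ × r × N²
RCF = 1.118 × 10⁻⁵ × 15.5 × (36700)² = 1.118 × 10⁻⁵ × 15.5 × 1,346,890,000 ≈ 233,402.6 × g

RCF ≈ 233000 ×g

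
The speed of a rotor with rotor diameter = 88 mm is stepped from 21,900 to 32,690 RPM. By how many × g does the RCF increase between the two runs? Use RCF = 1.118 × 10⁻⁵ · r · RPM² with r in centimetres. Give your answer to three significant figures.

29000 × g

r = 88 mm / 2 = 44 mm = 4.4 cm
RCF₁ = 1.118 × 10⁻⁵ × 4.4 × (21900)² = 1.118 × 10⁻⁵ × 4.4 × 479,610,000 ≈ 23,593 × g
RCF₂ = 1.118 × 10⁻⁵ × 4.4 × (32690)² = 1.118 × 10⁻⁵ × 4.4 × 1,068,636,100 ≈ 52,568.3 × g
Increase = 52,568.3 − 23,593 = 28,975.3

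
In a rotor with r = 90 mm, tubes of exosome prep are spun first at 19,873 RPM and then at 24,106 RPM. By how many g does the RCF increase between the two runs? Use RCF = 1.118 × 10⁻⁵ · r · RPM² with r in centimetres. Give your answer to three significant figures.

r = 90 mm = 9.0 cm
RCF₁ = 1.118 × 10⁻⁵ × 9 × (19873)² = 1.118 × 10⁻⁵ × 9 × 394,936,129 ≈ 39,738.5 × g
RCF₂ = 1.118 × 10⁻⁵ × 9 × (24106)² = 1.118 × 10⁻⁵ × 9 × 581,099,236 ≈ 58,470.2 × g
Increase = 58,470.2 − 39,738.5 = 18,731.7

18700 g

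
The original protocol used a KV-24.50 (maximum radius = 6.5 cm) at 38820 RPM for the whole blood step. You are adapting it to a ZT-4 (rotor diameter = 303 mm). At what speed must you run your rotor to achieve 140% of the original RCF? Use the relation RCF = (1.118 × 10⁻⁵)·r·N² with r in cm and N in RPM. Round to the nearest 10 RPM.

RCF_original = 1.118 × 10⁻⁵ × 6.5 × (38820)² = 1.118 × 10⁻⁵ × 6.5 × 1,506,992,400 ≈ 109,513.1 × g
Target RCF = 1.4 × 109,513.1 ≈ 153,318.3 × g
Your rotor: r = 303 mm / 2 = 151.5 mm = 15.15 cm
153,318.3 = 1.118 × 10⁻⁵ × 15.15 × N²
N² = 153,318.3 / (16.9377 × 10⁻⁵) = 905,189,607
N ≈ √905,189,607 ≈ 30,086.4

≈ 30090 RPM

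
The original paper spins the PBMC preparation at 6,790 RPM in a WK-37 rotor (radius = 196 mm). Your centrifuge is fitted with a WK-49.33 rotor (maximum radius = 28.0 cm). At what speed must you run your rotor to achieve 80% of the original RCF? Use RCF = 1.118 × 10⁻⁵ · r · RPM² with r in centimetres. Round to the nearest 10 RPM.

Original rotor: r = 196 mm = 19.6 cm
RCF = 1.118 × 10⁻⁵ × r × N²
RCF_original = 1.118 × 10⁻⁵ × 19.6 × (6790)² = 1.118 × 10⁻⁵ × 19.6 × 46,104,100 ≈ 10,102.7 × g
Target RCF = 0.8 × 10,102.7 ≈ 8,082.2 × g
8,082.2 = 1.118 × 10⁻⁵ × 28 × N²
N² = 8,082.2 / (31.304 × 10⁻⁵) = 25,818,426
N ≈ √25,818,426 ≈ 5,081.2

5080 RPM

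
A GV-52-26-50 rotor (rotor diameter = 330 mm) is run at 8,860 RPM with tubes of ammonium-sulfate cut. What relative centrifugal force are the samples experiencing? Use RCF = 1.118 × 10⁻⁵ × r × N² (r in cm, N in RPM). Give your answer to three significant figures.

RCF ≈ 14500 ×g

r = 330 mm / 2 = 165 mm = 16.5 cm
RCF = 1.118 × 10⁻⁵ × 16.5 × (8860)² = 1.118 × 10⁻⁵ × 16.5 × 78,499,600 ≈ 14,480.8 × g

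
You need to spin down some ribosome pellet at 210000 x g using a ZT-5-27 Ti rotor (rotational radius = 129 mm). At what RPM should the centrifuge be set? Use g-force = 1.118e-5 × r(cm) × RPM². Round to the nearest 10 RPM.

≈ 38160 RPM

r = 129 mm = 12.9 cm
RCF = 1.118 × 10⁻⁵ × r × N²
210,000 = 1.118 × 10⁻⁵ × 12.9 × N²
N² = 210,000 / (14.4222 × 10⁻⁵) = 1,456,088,530
N ≈ √1,456,088,530 ≈ 38,158.7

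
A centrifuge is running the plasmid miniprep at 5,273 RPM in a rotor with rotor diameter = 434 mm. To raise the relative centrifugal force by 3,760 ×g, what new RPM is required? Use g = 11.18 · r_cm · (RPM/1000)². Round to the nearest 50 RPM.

r = 434 mm / 2 = 217 mm = 21.7 cm
Current RCF = 11.18 × 21.7 × (5.273)² = 11.18 × 21.7 × 27.804529 ≈ 6,745.5 × g
Target RCF = 6,745.5 + 3,760 = 10,505.5 × g
(N/1000)² = 10,505.5 / 242.606 = 43.30272
N = 1000 × √43.30272 ≈ 6,580.5

6600 RPM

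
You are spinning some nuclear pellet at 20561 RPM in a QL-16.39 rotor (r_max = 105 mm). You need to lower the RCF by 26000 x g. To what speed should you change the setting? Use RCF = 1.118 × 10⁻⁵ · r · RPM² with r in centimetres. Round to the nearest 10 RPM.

≈ 14190 RPM

r = 105 mm = 10.5 cm
Current RCF = 1.118 × 10⁻⁵ × 10.5 × (20561)² = 1.118 × 10⁻⁵ × 10.5 × 422,754,721 ≈ 49,627.2 × g
Target RCF = 49,627.2 − 26,000 = 23,627.2 × g
N² = 23,627.2 / (11.739 × 10⁻⁵) = 201,270,977
N ≈ √201,270,977 ≈ 14,187.0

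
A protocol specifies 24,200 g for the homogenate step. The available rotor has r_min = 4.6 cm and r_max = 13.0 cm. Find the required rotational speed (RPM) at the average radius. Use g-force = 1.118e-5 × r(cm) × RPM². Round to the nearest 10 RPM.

r_avg = (4.6 + 13.0) / 2 = 8.8 cm
RCF = 1.118 × 10⁻⁵ × r × N²
24,200 = 1.118 × 10⁻⁵ × 8.8 × N²
N² = 24,200 / (9.8384 × 10⁻⁵) = 245,974,955
N ≈ √245,974,955 ≈ 15,683.6

15680 RPM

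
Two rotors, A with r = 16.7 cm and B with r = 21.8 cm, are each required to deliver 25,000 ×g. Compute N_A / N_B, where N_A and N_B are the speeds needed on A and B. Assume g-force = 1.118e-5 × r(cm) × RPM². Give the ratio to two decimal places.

1.14

At fixed RCF, N ∝ 1/√r, so N_A/N_B = √(r_B/r_A) = √(21.8/16.7) = √1.305389 = 1.1425.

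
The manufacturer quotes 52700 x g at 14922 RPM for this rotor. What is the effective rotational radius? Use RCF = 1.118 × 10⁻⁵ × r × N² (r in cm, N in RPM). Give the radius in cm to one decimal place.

≈ 21.2 cm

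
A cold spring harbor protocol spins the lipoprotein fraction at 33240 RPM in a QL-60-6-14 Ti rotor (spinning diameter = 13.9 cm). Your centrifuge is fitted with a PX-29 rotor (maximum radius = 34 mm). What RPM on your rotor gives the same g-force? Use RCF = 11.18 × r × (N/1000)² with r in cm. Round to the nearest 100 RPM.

47500 RPM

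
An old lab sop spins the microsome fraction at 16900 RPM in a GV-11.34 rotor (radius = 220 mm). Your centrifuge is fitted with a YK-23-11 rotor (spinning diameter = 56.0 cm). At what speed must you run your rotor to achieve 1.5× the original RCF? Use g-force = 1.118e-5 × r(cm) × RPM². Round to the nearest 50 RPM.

≈ 18350 RPM

Original rotor: r = 220 mm = 22.0 cm
RCF = 1.118 × 10⁻⁵ × r × N²
RCF_original = 1.118 × 10⁻⁵ × 22 × (16900)² = 1.118 × 10⁻⁵ × 22 × 285,610,000 ≈ 70,248.6 × g
Target RCF = 1.5 × 70,248.6 ≈ 105,372.9 × g
Your rotor: r = 56.0 / 2 = 28 cm
105,372.9 = 1.118 × 10⁻⁵ × 28 × N²
N² = 105,372.9 / (31.304 × 10⁻⁵) = 336,611,615
N ≈ √336,611,615 ≈ 18,347.0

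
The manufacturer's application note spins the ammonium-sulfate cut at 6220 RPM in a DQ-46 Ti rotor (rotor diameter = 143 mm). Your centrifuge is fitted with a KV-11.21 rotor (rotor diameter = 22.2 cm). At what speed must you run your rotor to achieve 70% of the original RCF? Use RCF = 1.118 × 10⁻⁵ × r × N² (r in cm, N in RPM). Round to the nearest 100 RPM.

Original rotor: r = 143 mm / 2 = 71.5 mm = 7.15 cm
RCF = 1.118 × 10⁻⁵ × r × N²
RCF_original = 1.118 × 10⁻⁵ × 7.15 × (6220)² = 1.118 × 10⁻⁵ × 7.15 × 38,688,400 ≈ 3,092.6 × g
Target RCF = 0.7 × 3,092.6 ≈ 2,164.8 × g
Your rotor: r = 22.2 / 2 = 11.1 cm
2,164.8 = 1.118 × 10⁻⁵ × 11.1 × N²
N² = 2,164.8 / (12.4098 × 10⁻⁵) = 17,444,278
N ≈ √17,444,278 ≈ 4,176.6

4200 RPM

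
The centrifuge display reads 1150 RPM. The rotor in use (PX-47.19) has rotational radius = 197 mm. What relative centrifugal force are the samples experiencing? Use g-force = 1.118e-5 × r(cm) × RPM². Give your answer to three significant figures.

r = 197 mm = 19.7 cm
RCF = 1.118 × 10⁻⁵ × r × N²
RCF = 1.118 × 10⁻⁵ × 19.7 × (1150)² = 1.118 × 10⁻⁵ × 19.7 × 1,322,500 ≈ 291.3 × g

291 x g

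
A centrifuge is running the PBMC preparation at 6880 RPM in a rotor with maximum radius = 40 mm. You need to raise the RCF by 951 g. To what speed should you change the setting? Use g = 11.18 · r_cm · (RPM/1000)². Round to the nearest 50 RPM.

≈ 8300 RPM

r = 40 mm = 4.0 cm
Current RCF = 11.18 × 4 × (6.88)² = 11.18 × 4 × 47.3344 ≈ 2,116.8 × g
Target RCF = 2,116.8 + 951 = 3,067.8 × g
(N/1000)² = 3,067.8 / 44.72 = 68.60018
N = 1000 × √68.60018 ≈ 8,282.5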